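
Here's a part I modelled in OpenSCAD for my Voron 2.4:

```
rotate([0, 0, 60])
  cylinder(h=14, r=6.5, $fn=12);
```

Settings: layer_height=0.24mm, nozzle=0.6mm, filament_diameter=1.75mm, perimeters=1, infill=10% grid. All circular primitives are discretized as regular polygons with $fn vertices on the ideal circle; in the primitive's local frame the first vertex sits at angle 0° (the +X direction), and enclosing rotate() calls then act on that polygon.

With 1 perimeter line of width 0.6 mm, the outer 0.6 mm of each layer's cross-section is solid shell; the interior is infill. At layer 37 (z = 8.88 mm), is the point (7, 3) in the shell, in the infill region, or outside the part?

At z = 8.88 mm: the cylinder: section is a regular 12-gon, circumradius r=6.5; (rotated 60° about Z; rotation is an isometry so areas/perimeters/island counts are preserved). Overall, the cross-section is a single solid region. Undo the 60° rotation: the query point maps to (6.098, -4.562) in the un-rotated model frame. The nearest boundary edge runs (3.25, -5.63)→(5.63, -3.25); distance from the point to it = 1.26 mm. The point is not inside any of the regions above, so it lies outside the cross-section (1.26 mm from the nearest boundary).

outside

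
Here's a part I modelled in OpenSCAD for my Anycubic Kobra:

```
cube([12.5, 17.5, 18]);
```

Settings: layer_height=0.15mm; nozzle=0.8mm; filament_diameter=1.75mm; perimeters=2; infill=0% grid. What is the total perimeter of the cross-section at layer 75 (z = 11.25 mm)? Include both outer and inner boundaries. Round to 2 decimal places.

60.00 mm

At z = 11.25 mm: the cube (footprint 12.5×17.5) is included at this height (perimeter 60.00 mm). Overall, the cross-section is a single solid region. Total boundary length (outer) = 60.00 mm.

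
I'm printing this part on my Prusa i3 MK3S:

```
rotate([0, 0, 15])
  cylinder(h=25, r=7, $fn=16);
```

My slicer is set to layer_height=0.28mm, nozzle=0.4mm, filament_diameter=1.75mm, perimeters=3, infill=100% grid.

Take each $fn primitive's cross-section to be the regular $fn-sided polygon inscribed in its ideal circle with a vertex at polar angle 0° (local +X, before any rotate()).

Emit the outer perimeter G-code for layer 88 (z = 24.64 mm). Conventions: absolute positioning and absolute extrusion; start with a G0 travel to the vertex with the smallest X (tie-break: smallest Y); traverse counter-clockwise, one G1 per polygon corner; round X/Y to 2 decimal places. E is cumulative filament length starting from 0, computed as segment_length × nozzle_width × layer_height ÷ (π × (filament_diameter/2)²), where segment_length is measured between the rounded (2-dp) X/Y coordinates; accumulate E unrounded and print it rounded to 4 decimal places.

G0 X-6.94 Y0.91 Z24.64
G1 X-6.76 Y-1.81 E0.1269
G1 X-5.55 Y-4.26 E0.2542
G1 X-3.50 Y-6.06 E0.3812
G1 X-0.91 Y-6.94 E0.5086
G1 X1.81 Y-6.76 E0.6355
G1 X4.26 Y-5.55 E0.7627
G1 X6.06 Y-3.50 E0.8898
G1 X6.94 Y-0.91 E1.0171
G1 X6.76 Y1.81 E1.1441
G1 X5.55 Y4.26 E1.2713
G1 X3.50 Y6.06 E1.3983
G1 X0.91 Y6.94 E1.5257
G1 X-1.81 Y6.76 E1.6526
G1 X-4.26 Y5.55 E1.7799
G1 X-6.06 Y3.50 E1.9069
G1 X-6.94 Y0.91 E2.0343

At z = 24.64 mm: the r=7 cylinder gives a regular 16-gon of circumradius 7 (constant along its height); (whole slice rotated 15° about Z — lengths, areas and connectivity unchanged). The outline is a single polygon with 16 vertices. Extrusion per mm of travel: 0.4 × 0.28 / (π × 0.875²) = 0.046564. Accumulating E over each segment gives final E = 2.0343.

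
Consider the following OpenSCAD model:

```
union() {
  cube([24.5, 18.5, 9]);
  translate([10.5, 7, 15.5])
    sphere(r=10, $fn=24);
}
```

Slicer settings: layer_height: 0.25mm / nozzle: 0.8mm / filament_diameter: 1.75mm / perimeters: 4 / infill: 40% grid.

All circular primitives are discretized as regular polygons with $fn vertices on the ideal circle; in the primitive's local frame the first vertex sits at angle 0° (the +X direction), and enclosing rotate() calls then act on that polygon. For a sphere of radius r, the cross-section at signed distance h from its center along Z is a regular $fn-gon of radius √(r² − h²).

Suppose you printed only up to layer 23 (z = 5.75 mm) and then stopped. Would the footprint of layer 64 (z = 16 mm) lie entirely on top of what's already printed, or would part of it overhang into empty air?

part overhangs

Compare the two slices. At z = 5.75: the cube (footprint 24.5×18.5) is included at this height (area 453.25 mm²); the r=10 sphere at (10.5, 7) slices to a regular 24-gon of circumradius 2.222 (√(r²−h²) with h=9.75 from center) (area = (24/2)·2.222²·sin(360°/24) = 15.34 mm²); Merging all regions: the r=10 sphere at (10.5, 7) lies entirely inside the 24.5×18.5 cube, so the union is just the 24.5×18.5 cube — area = 453.25 mm². At z = 16: the cube is not intersected at this z (z outside [0, 9]); the r=10 sphere at (10.5, 7) contributes a regular 24-gon of circumradius √(10²−0.5²) = 9.987 (area = (24/2)·9.987²·sin(360°/24) = 309.81 mm²); Merging all regions: only the r=10 sphere at (10.5, 7) is present, so the union is just that shape — area = 309.81 mm². Checking containment: at z = 16 the cross-section extends beyond the z = 5.75 cross-section by about 28.46 mm².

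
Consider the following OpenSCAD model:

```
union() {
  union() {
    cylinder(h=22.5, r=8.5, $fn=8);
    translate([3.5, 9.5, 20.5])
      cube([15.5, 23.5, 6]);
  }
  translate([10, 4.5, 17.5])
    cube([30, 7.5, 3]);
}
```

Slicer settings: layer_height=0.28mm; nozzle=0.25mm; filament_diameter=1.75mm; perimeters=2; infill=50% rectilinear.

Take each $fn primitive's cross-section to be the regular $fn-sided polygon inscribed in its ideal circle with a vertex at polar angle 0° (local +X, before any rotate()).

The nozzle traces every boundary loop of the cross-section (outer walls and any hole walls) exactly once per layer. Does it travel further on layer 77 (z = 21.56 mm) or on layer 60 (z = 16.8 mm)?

layer 77 (z = 21.56 mm)

Layer 77 (z = 21.56): the r=8.5 cylinder contributes a regular 8-gon of circumradius 8.5 (perimeter = 2·8·8.500·sin(180°/8) = 52.04 mm); the cube at (3.5, 9.5) (footprint 15.5×23.5) is included at this height (perimeter 78.00 mm); Taking the union: the 2 present regions are separate (no shared area or edge), so areas and boundary lengths simply add and each stays a separate island — boundary = 130.04 mm; the cube at (10, 4.5) does not reach this height (z outside [17.5, 20.5]); Combining (union): only the result so far is present, so the union is just that shape — boundary = 130.04 mm. So its perimeter = 130.04 mm. Layer 60 (z = 16.8): the cylinder: section is a regular 8-gon, circumradius r=8.5 (perimeter = 2·8·8.500·sin(180°/8) = 52.04 mm); the cube at (3.5, 9.5) is not intersected at this z (z outside [20.5, 26.5]); Merging all regions: only the r=8.5 cylinder is present, so the union is just that shape — boundary = 52.04 mm; the cube at (10, 4.5) does not reach this height (z outside [17.5, 20.5]); Merging all regions: only that combined region is present, so the union is just that shape — boundary = 52.04 mm. So its perimeter = 52.04 mm. Layer 77 is larger (130.04 vs 52.04 mm).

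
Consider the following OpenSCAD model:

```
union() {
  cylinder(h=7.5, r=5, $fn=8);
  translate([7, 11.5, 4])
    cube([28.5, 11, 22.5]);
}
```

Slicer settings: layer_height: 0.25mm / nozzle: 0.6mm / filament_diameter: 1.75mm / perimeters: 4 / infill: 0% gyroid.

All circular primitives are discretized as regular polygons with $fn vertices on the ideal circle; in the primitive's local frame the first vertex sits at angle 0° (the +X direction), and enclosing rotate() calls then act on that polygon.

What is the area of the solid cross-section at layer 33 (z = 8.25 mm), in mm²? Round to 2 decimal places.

313.50 mm²

At z = 8.25 mm: the cylinder is absent (z outside [0, 7.5]); the cube at (7, 11.5) is present — its section is the full 28.5×11 rectangle (area 313.50 mm²); Taking the union: only the 28.5×11 cube at (7, 11.5) is present, so the union is just that shape — area = 313.50 mm². Overall, the cross-section is a single solid region. Net area = 313.50 mm².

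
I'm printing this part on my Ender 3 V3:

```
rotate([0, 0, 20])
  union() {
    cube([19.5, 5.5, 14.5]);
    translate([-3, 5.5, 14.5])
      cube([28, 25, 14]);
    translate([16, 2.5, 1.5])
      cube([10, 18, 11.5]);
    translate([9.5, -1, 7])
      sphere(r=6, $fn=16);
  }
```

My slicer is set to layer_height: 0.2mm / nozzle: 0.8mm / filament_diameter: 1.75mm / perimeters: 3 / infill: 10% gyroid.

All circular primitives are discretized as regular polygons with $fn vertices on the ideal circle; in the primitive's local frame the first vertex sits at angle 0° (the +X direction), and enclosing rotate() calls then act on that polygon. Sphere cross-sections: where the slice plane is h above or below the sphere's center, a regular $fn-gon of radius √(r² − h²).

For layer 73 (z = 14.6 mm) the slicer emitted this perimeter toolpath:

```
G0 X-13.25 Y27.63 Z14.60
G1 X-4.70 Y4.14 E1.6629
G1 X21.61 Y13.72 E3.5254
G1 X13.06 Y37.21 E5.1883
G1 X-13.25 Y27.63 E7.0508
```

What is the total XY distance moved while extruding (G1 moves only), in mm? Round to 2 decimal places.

Sum the Euclidean lengths of each G1 segment: total = 106.00 mm.

106.00 mm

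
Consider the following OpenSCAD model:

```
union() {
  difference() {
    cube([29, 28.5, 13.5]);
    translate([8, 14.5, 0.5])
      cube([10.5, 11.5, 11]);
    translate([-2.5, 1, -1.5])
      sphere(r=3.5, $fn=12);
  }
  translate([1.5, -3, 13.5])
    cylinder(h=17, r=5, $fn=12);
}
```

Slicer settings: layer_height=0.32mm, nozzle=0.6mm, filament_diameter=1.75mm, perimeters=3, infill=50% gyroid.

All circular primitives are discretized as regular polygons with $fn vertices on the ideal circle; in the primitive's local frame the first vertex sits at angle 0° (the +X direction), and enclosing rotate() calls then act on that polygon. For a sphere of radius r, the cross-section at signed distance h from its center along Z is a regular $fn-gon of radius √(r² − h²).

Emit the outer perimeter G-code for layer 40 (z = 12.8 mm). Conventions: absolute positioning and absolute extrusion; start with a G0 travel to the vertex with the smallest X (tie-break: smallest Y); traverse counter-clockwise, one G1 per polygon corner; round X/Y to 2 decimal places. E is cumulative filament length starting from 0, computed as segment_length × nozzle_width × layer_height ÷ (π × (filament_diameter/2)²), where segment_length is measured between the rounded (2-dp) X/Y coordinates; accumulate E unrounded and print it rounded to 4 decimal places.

G0 X0.00 Y0.00 Z12.80
G1 X29.00 Y0.00 E2.3149
G1 X29.00 Y28.50 E4.5899
G1 X0.00 Y28.50 E6.9048
G1 X0.00 Y0.00 E9.1798

At z = 12.8 mm: the 29×28.5 cube contributes its full rectangle; the cube at (8, 14.5) does not reach this height (z outside [0.5, 11.5]); the sphere at (-2.5, 1) does not reach this height (|z−center|=14.300 > r=3.5); Taking the first minus the rest: none of the subtracted shapes is present at this height, so the 29×28.5 cube is unchanged — 1 connected region; the cylinder at (1.5, -3) does not reach this height (z outside [13.5, 30.5]); Taking the union: only the result so far is present, so the union is just that shape — 1 connected region. The outline is a single polygon with 4 vertices. Extrusion per mm of travel: 0.6 × 0.32 / (π × 0.875²) = 0.079824. Accumulating E over each segment gives final E = 9.1798.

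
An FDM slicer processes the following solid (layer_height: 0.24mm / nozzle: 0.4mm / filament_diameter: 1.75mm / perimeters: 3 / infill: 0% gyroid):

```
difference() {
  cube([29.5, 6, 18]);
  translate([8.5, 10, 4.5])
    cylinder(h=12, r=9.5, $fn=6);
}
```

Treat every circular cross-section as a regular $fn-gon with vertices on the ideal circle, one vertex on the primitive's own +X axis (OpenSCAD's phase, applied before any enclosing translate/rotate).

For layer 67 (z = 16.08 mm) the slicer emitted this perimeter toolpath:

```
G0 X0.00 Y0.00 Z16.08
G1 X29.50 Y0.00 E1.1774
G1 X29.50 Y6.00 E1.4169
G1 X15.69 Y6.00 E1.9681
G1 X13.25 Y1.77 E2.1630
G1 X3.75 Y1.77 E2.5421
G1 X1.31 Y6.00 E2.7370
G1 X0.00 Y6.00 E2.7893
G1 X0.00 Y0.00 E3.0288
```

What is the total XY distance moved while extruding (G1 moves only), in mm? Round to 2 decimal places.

Sum the Euclidean lengths of each G1 segment: total = 75.89 mm.

75.89 mm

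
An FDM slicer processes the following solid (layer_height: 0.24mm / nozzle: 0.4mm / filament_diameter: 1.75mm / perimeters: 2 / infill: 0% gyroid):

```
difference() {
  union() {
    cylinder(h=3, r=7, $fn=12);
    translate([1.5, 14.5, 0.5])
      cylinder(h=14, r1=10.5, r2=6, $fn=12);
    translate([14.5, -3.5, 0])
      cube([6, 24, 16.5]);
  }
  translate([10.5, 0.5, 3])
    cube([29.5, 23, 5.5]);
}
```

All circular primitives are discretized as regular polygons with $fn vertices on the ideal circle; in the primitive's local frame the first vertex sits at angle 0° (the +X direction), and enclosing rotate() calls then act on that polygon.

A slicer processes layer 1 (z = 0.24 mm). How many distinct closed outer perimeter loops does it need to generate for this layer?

2

At z = 0.24 mm: the r=7 cylinder contributes a regular 12-gon of circumradius 7; the cone at (1.5, 14.5) is absent (z outside [0.5, 14.5]); the cube at (14.5, -3.5) (footprint 6×24) is included at this height; Combining (union): the 2 present regions are separate (no shared area or edge), so areas and boundary lengths simply add and each stays a separate island — 2 connected regions; the cube at (10.5, 0.5) is not intersected at this z (z outside [3, 8.5]); After the difference (first − rest): none of the subtracted shapes is present at this height, so that combined region is unchanged — 2 connected regions. The result has 2 disconnected regions.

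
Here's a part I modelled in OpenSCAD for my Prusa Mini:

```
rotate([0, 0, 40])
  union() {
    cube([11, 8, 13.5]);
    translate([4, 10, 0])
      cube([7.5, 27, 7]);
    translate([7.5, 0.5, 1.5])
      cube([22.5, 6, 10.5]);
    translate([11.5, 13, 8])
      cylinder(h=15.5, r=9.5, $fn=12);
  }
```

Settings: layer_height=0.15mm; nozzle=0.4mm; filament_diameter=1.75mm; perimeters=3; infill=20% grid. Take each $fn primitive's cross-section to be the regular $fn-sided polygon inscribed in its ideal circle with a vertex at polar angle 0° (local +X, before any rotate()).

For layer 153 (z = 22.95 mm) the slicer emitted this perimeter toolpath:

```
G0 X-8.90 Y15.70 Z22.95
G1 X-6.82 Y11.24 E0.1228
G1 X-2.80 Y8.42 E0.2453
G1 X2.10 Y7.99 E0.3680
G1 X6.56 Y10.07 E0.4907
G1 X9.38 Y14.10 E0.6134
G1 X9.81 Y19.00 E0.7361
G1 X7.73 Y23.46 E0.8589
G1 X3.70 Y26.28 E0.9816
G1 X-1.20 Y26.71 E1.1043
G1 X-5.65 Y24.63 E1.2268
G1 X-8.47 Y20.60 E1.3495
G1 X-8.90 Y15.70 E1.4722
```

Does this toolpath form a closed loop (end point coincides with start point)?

Start point (G0): (-8.90, 15.70). End point (last G1): the path returns to the start — closed.

yes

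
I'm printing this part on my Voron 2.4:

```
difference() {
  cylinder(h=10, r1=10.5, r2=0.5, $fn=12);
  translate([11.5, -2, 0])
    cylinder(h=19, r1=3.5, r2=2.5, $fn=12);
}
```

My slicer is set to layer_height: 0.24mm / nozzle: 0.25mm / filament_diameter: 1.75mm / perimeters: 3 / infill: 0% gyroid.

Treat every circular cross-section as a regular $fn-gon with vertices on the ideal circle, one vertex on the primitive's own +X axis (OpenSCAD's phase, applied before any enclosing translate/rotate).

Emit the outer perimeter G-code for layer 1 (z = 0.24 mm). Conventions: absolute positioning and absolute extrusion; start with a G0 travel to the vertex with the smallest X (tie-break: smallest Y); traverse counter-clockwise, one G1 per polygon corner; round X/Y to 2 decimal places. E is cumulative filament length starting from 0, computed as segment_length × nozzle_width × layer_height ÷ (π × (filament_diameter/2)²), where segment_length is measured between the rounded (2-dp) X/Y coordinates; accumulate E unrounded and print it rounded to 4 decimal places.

At z = 0.24 mm: the cone contributes a regular 12-gon of circumradius 10.260 (interpolated between r1=10.5 and r2=0.5 at t=0.024); the cone at (11.5, -2) (r1=3.5→r2=2.5) has section circumradius 3.487 here — a regular 12-gon; Taking the first minus the rest: starting from the cone, the cone at (11.5, -2) partially overlaps it — only the 6.71 mm² overlap (of its 36.49 mm²) is removed, clipping the outline — 1 connected region. The outline is a single polygon with 17 vertices. Extrusion per mm of travel: 0.25 × 0.24 / (π × 0.875²) = 0.024945. Accumulating E over each segment gives final E = 1.6119.

G0 X-10.26 Y0.00 Z0.24
G1 X-8.89 Y-5.13 E0.1325
G1 X-5.13 Y-8.89 E0.2651
G1 X0.00 Y-10.26 E0.3976
G1 X5.13 Y-8.89 E0.5300
G1 X8.89 Y-5.13 E0.6626
G1 X9.09 Y-4.36 E0.6825
G1 X8.48 Y-3.74 E0.7042
G1 X8.01 Y-2.00 E0.7491
G1 X8.48 Y-0.26 E0.7941
G1 X9.76 Y1.02 E0.8393
G1 X9.97 Y1.08 E0.8447
G1 X8.89 Y5.13 E0.9493
G1 X5.13 Y8.89 E1.0819
G1 X0.00 Y10.26 E1.2144
G1 X-5.13 Y8.89 E1.3468
G1 X-8.89 Y5.13 E1.4795
G1 X-10.26 Y0.00 E1.6119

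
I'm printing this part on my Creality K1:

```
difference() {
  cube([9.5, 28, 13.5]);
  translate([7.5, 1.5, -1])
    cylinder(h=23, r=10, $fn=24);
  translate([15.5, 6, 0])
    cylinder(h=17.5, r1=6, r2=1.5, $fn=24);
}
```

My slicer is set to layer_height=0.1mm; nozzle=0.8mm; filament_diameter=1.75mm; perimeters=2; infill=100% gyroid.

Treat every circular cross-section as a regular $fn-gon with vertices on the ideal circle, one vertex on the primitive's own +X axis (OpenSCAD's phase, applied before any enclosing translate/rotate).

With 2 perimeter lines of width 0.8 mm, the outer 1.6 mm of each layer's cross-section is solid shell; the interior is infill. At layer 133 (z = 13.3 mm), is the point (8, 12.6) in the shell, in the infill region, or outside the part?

At z = 13.3 mm: the cube (footprint 9.5×28) is included at this height; the r=10 cylinder at (7.5, 1.5) gives a regular 24-gon of circumradius 10 (constant along its height); the cone at (15.5, 6): at t=0.760 of its height the radius interpolates to r₁+(r₂−r₁)t = 2.580, giving a regular 24-gon of that circumradius; After the difference (first − rest): starting from the 9.5×28 cube, the r=10 cylinder at (7.5, 1.5) partially overlaps it — only the 100.72 mm² overlap (of its 310.58 mm²) is removed, clipping the outline; the cone at (15.5, 6) misses the remaining region (no effect) — 1 connected region. Overall, the cross-section is a single solid region. The nearest boundary edge runs (9.50, 11.24)→(7.50, 11.50); distance from the point to it = 1.16 mm. The point is inside the cross-section, 1.16 mm from the nearest boundary — within the 1.6 mm shell band (2 × 0.8).

shell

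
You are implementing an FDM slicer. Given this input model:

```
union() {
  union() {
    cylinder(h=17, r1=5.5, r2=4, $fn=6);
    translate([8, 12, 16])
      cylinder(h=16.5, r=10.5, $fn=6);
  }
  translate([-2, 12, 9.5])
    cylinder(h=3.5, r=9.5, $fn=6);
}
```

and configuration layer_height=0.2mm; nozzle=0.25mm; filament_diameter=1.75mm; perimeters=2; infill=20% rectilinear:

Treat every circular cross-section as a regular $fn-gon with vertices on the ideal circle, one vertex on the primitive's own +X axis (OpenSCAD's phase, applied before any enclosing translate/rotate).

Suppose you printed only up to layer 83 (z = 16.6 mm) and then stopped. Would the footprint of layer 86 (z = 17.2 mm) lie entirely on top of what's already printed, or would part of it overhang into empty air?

entirely on top

Compare the two slices. At z = 16.6: the cone: at t=0.976 of its height the radius interpolates to r₁+(r₂−r₁)t = 4.035, giving a regular 6-gon of that circumradius (area = (6/2)·4.035²·sin(360°/6) = 42.31 mm²); the cylinder at (8, 12): section is a regular 6-gon, circumradius r=10.5 (area = (6/2)·10.500²·sin(360°/6) = 286.44 mm²); Taking the union: the 2 present regions are separate (no shared area or edge), so areas and boundary lengths simply add and each stays a separate island — area = 328.74 mm²; the cylinder at (-2, 12) is absent (z outside [9.5, 13]); Taking the union: only the result so far is present, so the union is just that shape — area = 328.74 mm². At z = 17.2: the cone is absent (z outside [0, 17]); the r=10.5 cylinder at (8, 12) gives a regular 6-gon of circumradius 10.5 (constant along its height) (area = (6/2)·10.500²·sin(360°/6) = 286.44 mm²); Taking the union: only the r=10.5 cylinder at (8, 12) is present, so the union is just that shape — area = 286.44 mm²; the cylinder at (-2, 12) is not intersected at this z (z outside [9.5, 13]); Taking the union: only that combined region is present, so the union is just that shape — area = 286.44 mm². Checking containment: the cross-section at z = 17.2 is a subset of the cross-section at z = 16.6.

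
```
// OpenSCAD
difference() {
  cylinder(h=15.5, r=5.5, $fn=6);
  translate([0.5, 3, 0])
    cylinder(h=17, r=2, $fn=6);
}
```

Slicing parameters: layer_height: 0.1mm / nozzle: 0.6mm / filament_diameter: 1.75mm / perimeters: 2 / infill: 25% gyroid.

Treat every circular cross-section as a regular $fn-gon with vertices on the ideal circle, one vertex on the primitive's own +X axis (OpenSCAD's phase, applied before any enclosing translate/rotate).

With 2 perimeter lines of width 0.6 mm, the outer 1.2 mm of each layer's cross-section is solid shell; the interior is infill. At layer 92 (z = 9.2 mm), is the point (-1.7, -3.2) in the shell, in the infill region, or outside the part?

At z = 9.2 mm: the r=5.5 cylinder contributes a regular 6-gon of circumradius 5.5; the r=2 cylinder at (0.5, 3) contributes a regular 6-gon of circumradius 2; After the difference (first − rest): starting from the r=5.5 cylinder, the r=2 cylinder at (0.5, 3) lies wholly inside it (removes its full 10.39 mm² and its 12.00 mm outline becomes a hole wall) — 1 connected region with 1 hole. Overall, the cross-section is one region with 1 hole. The nearest boundary edge runs (2.75, -4.76)→(-2.75, -4.76); distance from the point to it = 1.56 mm. The point is inside the cross-section and 1.56 mm from the nearest boundary — more than the 1.2 mm shell width (2 × 0.6), so it's in the infill interior.

infill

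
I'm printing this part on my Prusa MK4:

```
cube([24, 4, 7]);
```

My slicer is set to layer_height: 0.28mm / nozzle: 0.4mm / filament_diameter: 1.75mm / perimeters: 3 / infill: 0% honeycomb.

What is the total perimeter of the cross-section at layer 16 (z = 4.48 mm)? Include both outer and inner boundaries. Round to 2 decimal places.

At z = 4.48 mm: the 24×4 cube contributes its full rectangle (perimeter 56.00 mm). Overall, the cross-section is a single solid region. Total boundary length (outer) = 56.00 mm.

56.00 mm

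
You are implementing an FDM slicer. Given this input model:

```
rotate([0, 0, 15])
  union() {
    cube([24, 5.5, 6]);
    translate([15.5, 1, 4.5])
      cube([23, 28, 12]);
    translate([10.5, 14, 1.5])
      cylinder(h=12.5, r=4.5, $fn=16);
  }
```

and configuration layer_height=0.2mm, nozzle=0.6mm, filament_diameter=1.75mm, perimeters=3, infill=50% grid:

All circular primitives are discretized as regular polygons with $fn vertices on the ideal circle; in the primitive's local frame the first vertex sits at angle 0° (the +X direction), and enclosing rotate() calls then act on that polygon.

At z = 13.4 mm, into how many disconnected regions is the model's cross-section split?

At z = 13.4 mm: the cube is absent (z outside [0, 6]); the 23×28 cube at (15.5, 1) contributes its full rectangle; the cylinder at (10.5, 14): section is a regular 16-gon, circumradius r=4.5; Merging all regions: the 2 present regions are separate (no shared area or edge), so areas and boundary lengths simply add and each stays a separate island — 2 connected regions; (rotated 15° about Z; rotation is an isometry so areas/perimeters/island counts are preserved). The result has 2 disconnected regions.

2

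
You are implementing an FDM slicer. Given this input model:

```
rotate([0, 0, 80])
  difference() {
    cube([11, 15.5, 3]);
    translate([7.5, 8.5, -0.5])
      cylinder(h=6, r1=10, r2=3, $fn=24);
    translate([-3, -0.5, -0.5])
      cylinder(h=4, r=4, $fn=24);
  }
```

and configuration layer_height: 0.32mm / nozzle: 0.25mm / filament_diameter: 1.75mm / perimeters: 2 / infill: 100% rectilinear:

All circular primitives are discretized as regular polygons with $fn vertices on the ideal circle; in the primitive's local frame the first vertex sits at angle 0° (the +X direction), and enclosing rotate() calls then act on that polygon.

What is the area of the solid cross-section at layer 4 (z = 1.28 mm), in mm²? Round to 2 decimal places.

23.99 mm²

At z = 1.28 mm: the 11×15.5 cube contributes its full rectangle (area 170.50 mm²); the cone at (7.5, 8.5): at t=0.297 of its height the radius interpolates to r₁+(r₂−r₁)t = 7.923, giving a regular 24-gon of that circumradius (area = (24/2)·7.923²·sin(360°/24) = 194.98 mm²); the r=4 cylinder at (-3, -0.5) contributes a regular 24-gon of circumradius 4 (area = (24/2)·4.000²·sin(360°/24) = 49.69 mm²); Taking the first minus the rest: starting from the 11×15.5 cube (170.50 mm²), the cone at (7.5, 8.5) partially overlaps it — only the 145.25 mm² overlap (of its 194.98 mm²) is removed, clipping the outline; the r=4 cylinder at (-3, -0.5) partially overlaps it — only the 1.26 mm² overlap (of its 49.69 mm²) is removed, clipping the outline — area = 23.99 mm²; (whole slice rotated 80° about Z — lengths, areas and connectivity unchanged). Overall, the cross-section has 2 separate islands. Net area = 23.99 mm².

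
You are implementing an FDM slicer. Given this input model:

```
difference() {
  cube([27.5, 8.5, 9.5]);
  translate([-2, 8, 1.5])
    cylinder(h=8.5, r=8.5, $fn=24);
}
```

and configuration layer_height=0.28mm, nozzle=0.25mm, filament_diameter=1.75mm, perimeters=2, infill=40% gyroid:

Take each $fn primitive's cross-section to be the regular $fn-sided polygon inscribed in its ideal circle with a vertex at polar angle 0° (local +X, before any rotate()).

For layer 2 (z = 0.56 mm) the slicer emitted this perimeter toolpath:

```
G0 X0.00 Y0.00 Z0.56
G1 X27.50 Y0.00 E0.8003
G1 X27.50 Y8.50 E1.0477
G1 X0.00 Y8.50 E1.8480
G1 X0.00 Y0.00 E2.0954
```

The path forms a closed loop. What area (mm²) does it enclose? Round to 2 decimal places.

Apply the shoelace formula to the sequence of (X, Y) vertices; enclosed area = 233.75 mm².

233.75 mm²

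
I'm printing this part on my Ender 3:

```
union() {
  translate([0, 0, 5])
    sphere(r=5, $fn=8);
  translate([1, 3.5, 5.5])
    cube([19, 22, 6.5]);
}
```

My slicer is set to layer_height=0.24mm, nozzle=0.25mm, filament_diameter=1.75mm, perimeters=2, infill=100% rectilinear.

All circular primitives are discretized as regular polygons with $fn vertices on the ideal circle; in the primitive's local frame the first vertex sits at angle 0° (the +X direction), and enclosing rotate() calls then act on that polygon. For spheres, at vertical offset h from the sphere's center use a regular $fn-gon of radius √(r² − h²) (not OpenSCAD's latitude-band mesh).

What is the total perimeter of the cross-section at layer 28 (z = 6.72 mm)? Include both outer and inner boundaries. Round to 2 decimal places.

At z = 6.72 mm: the sphere: section is a regular 8-gon, circumradius = √(r²−h²) = √(5²−1.72²) = 4.695 (perimeter = 2·8·4.695·sin(180°/8) = 28.75 mm); the 19×22 cube at (1, 3.5) contributes its full rectangle (perimeter 82.00 mm); Combining (union): the regions partially overlap (shared area 0.74 mm²), so the edge portions inside another operand are dropped and the merged outline is re-measured after clipping — boundary = 106.04 mm. Overall, the cross-section is a single solid region. Total boundary length (outer) = 106.04 mm.

106.04 mm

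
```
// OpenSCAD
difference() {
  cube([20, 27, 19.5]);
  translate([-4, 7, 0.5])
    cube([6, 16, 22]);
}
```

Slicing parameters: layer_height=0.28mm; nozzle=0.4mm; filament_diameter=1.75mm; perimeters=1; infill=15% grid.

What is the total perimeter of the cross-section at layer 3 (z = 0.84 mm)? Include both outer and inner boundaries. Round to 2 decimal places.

At z = 0.84 mm: the 20×27 cube contributes its full rectangle (perimeter 94.00 mm); the cube at (-4, 7) (footprint 6×16) is included at this height (perimeter 44.00 mm); After the difference (first − rest): starting from the 20×27 cube, the 6×16 cube at (-4, 7) partially overlaps it — only the 32.00 mm² overlap (of its 96.00 mm²) is removed, clipping the outline — boundary = 98.00 mm. Overall, the cross-section is a single solid region. Total boundary length (outer) = 98.00 mm.

98.00 mm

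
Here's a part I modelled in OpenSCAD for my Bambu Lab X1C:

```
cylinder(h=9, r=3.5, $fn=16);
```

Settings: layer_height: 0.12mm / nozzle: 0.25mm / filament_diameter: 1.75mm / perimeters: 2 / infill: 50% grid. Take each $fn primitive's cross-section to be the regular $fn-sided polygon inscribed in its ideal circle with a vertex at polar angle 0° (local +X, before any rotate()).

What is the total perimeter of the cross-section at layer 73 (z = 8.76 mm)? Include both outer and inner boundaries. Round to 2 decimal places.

21.85 mm

At z = 8.76 mm: the r=3.5 cylinder gives a regular 16-gon of circumradius 3.5 (constant along its height) (perimeter = 2·16·3.500·sin(180°/16) = 21.85 mm). Overall, the cross-section is a single solid region. Total boundary length (outer) = 21.85 mm.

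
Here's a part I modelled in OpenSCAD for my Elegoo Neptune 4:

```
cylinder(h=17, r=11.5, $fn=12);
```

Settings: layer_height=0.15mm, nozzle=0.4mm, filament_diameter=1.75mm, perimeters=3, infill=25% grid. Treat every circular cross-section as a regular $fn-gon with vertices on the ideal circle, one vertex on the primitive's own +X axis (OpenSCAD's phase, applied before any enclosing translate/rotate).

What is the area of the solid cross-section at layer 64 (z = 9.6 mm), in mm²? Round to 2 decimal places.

396.75 mm²

At z = 9.6 mm: the r=11.5 cylinder contributes a regular 12-gon of circumradius 11.5 (area = (12/2)·11.500²·sin(360°/12) = 396.75 mm²). Overall, the cross-section is a single solid region. Net area = 396.75 mm².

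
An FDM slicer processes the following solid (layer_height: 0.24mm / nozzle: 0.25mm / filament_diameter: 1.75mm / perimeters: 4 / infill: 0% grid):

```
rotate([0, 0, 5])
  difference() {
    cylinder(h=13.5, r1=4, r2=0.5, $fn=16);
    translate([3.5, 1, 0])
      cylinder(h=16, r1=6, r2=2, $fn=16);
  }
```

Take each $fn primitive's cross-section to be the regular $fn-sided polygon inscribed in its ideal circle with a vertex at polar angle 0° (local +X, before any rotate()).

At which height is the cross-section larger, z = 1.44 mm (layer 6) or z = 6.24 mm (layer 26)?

Layer 6 (z = 1.44): the cone (r1=4→r2=0.5) has section circumradius 3.627 here — a regular 16-gon (area = (16/2)·3.627²·sin(360°/16) = 40.27 mm²); the cone at (3.5, 1): at t=0.090 of its height the radius interpolates to r₁+(r₂−r₁)t = 5.640, giving a regular 16-gon of that circumradius (area = (16/2)·5.640²·sin(360°/16) = 97.38 mm²); After the difference (first − rest): starting from the cone (40.27 mm²), the cone at (3.5, 1) partially overlaps it — only the 30.96 mm² overlap (of its 97.38 mm²) is removed, clipping the outline — area = 9.30 mm²; (rotated 5° about Z; rotation is an isometry so areas/perimeters/island counts are preserved). So its area = 9.30 mm². Layer 26 (z = 6.24): the cone contributes a regular 16-gon of circumradius 2.382 (interpolated between r1=4 and r2=0.5 at t=0.462) (area = (16/2)·2.382²·sin(360°/16) = 17.37 mm²); the cone at (3.5, 1) contributes a regular 16-gon of circumradius 4.440 (interpolated between r1=6 and r2=2 at t=0.390) (area = (16/2)·4.440²·sin(360°/16) = 60.35 mm²); After the difference (first − rest): starting from the cone (17.37 mm²), the cone at (3.5, 1) partially overlaps it — only the 11.14 mm² overlap (of its 60.35 mm²) is removed, clipping the outline — area = 6.23 mm²; (whole slice rotated 5° about Z — lengths, areas and connectivity unchanged). So its area = 6.23 mm². Layer 6 is larger (9.30 vs 6.23 mm²).

layer 6 (z = 1.44 mm)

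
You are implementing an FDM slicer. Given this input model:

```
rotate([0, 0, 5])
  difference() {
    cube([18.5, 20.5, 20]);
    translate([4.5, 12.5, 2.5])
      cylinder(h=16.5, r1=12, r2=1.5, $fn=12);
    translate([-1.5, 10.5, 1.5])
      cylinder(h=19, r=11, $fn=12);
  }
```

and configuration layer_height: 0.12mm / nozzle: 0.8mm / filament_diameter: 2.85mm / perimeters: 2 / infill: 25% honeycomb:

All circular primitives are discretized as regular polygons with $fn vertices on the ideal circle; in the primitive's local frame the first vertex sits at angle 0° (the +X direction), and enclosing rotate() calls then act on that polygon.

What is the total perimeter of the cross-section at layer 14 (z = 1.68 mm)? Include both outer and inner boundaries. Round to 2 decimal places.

83.27 mm

At z = 1.68 mm: the 18.5×20.5 cube contributes its full rectangle (perimeter 78.00 mm); the cone at (4.5, 12.5) is not intersected at this z (z outside [2.5, 19]); the cylinder at (-1.5, 10.5): section is a regular 12-gon, circumradius r=11 (perimeter = 2·12·11.000·sin(180°/12) = 68.33 mm); Taking the first minus the rest: starting from the 18.5×20.5 cube, the r=11 cylinder at (-1.5, 10.5) partially overlaps it — only the 148.42 mm² overlap (of its 363.00 mm²) is removed, clipping the outline — boundary = 83.27 mm; (whole slice rotated 5° about Z — lengths, areas and connectivity unchanged). Overall, the cross-section is a single solid region. Total boundary length (outer) = 83.27 mm.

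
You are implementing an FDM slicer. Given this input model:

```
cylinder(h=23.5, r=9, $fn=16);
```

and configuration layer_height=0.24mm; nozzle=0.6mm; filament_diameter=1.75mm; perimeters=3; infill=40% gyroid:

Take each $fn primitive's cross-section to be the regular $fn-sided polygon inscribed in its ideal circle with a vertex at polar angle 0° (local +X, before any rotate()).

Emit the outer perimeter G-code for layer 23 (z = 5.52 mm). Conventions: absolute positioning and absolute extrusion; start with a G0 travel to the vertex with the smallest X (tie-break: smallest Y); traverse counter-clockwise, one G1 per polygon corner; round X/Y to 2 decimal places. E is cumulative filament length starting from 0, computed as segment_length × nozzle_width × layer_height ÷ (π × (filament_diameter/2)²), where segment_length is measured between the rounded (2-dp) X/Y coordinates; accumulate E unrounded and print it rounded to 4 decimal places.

G0 X-9.00 Y0.00 Z5.52
G1 X-8.31 Y-3.44 E0.2100
G1 X-6.36 Y-6.36 E0.4203
G1 X-3.44 Y-8.31 E0.6305
G1 X0.00 Y-9.00 E0.8405
G1 X3.44 Y-8.31 E1.0506
G1 X6.36 Y-6.36 E1.2608
G1 X8.31 Y-3.44 E1.4710
G1 X9.00 Y0.00 E1.6810
G1 X8.31 Y3.44 E1.8911
G1 X6.36 Y6.36 E2.1013
G1 X3.44 Y8.31 E2.3115
G1 X0.00 Y9.00 E2.5216
G1 X-3.44 Y8.31 E2.7316
G1 X-6.36 Y6.36 E2.9418
G1 X-8.31 Y3.44 E3.1520
G1 X-9.00 Y0.00 E3.3621

At z = 5.52 mm: the cylinder: section is a regular 16-gon, circumradius r=9. The outline is a single polygon with 16 vertices. Extrusion per mm of travel: 0.6 × 0.24 / (π × 0.875²) = 0.059868. Accumulating E over each segment gives final E = 3.3621.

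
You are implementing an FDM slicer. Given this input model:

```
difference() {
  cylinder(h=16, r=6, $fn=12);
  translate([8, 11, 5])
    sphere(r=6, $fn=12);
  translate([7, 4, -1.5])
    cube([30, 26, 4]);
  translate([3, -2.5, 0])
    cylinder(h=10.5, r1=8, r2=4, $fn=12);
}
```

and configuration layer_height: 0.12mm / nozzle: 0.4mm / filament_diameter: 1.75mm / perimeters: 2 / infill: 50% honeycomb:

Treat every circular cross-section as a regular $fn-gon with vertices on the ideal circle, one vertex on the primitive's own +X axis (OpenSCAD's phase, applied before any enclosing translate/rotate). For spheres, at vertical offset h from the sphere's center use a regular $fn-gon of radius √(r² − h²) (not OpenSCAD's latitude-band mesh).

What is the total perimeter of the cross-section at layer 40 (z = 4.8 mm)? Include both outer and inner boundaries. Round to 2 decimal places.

At z = 4.8 mm: the r=6 cylinder gives a regular 12-gon of circumradius 6 (constant along its height) (perimeter = 2·12·6.000·sin(180°/12) = 37.27 mm); the r=6 sphere at (8, 11) slices to a regular 12-gon of circumradius 5.997 (√(r²−h²) with h=0.2 from center) (perimeter = 2·12·5.997·sin(180°/12) = 37.25 mm); the cube at (7, 4) is not intersected at this z (z outside [-1.5, 2.5]); the cone at (3, -2.5) (r1=8→r2=4) has section circumradius 6.171 here — a regular 12-gon (perimeter = 2·12·6.171·sin(180°/12) = 38.33 mm); Subtracting the remaining from the first: starting from the r=6 cylinder, the r=6 sphere at (8, 11) misses the remaining region (no effect); the cone at (3, -2.5) partially overlaps it — only the 65.42 mm² overlap (of its 114.26 mm²) is removed, clipping the outline — boundary = 36.89 mm. Overall, the cross-section is a single solid region. Total boundary length (outer) = 36.89 mm.

36.89 mm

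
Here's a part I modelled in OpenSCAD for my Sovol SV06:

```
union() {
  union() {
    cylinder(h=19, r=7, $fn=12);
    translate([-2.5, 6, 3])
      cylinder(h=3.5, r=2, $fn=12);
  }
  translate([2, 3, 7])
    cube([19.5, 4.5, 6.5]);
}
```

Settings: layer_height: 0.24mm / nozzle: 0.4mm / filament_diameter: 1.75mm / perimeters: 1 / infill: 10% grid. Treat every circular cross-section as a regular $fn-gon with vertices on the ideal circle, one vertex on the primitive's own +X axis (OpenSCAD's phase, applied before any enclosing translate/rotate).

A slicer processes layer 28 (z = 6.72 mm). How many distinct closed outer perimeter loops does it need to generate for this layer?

At z = 6.72 mm: the r=7 cylinder gives a regular 12-gon of circumradius 7 (constant along its height); the cylinder at (-2.5, 6) does not reach this height (z outside [3, 6.5]); Merging all regions: only the r=7 cylinder is present, so the union is just that shape — 1 connected region; the cube at (2, 3) does not reach this height (z outside [7, 13.5]); Combining (union): only the result so far is present, so the union is just that shape — 1 connected region. The result has 1 disconnected region.

1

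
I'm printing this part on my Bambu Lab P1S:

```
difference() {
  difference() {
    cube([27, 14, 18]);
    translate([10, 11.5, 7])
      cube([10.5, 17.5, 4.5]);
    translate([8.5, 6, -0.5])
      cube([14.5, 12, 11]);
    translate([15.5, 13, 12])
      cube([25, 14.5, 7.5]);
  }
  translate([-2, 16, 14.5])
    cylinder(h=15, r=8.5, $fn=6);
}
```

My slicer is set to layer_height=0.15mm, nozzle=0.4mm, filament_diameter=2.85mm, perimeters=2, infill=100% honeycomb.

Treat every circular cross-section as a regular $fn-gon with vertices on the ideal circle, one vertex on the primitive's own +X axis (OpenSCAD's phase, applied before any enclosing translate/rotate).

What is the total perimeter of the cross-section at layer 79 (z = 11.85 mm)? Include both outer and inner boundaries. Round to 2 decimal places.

82.00 mm

At z = 11.85 mm: the cube is present — its section is the full 27×14 rectangle (perimeter 82.00 mm); the cube at (10, 11.5) is not intersected at this z (z outside [7, 11.5]); the cube at (8.5, 6) is not intersected at this z (z outside [-0.5, 10.5]); the cube at (15.5, 13) does not reach this height (z outside [12, 19.5]); After the difference (first − rest): none of the subtracted shapes is present at this height, so the 27×14 cube is unchanged — boundary = 82.00 mm; the cylinder at (-2, 16) is not intersected at this z (z outside [14.5, 29.5]); Subtracting the remaining from the first: none of the subtracted shapes is present at this height, so that combined region is unchanged — boundary = 82.00 mm. Overall, the cross-section is a single solid region. Total boundary length (outer) = 82.00 mm.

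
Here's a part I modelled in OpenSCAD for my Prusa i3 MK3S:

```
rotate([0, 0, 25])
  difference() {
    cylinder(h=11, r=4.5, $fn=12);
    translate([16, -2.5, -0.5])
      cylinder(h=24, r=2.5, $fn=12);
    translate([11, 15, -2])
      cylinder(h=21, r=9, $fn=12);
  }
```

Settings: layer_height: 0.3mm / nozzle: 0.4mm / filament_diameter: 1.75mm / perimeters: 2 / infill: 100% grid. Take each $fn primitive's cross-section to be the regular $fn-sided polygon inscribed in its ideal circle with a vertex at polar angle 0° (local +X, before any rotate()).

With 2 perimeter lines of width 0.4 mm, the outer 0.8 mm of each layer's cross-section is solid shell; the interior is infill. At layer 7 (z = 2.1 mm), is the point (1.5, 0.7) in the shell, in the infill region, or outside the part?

infill

At z = 2.1 mm: the r=4.5 cylinder contributes a regular 12-gon of circumradius 4.5; the r=2.5 cylinder at (16, -2.5) gives a regular 12-gon of circumradius 2.5 (constant along its height); the r=9 cylinder at (11, 15) gives a regular 12-gon of circumradius 9 (constant along its height); Subtracting the remaining from the first: starting from the r=4.5 cylinder, the r=2.5 cylinder at (16, -2.5) misses the remaining region (no effect); the r=9 cylinder at (11, 15) misses the remaining region (no effect) — 1 connected region; (whole slice rotated 25° about Z — lengths, areas and connectivity unchanged). Overall, the cross-section is a single solid region. Undo the 25° rotation: the query point maps to (1.655, 0.000) in the un-rotated model frame. The nearest boundary edge runs (3.90, 2.25)→(4.50, 0.00); distance from the point to it = 2.75 mm. The point is inside the cross-section and 2.75 mm from the nearest boundary — more than the 0.8 mm shell width (2 × 0.4), so it's in the infill interior.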